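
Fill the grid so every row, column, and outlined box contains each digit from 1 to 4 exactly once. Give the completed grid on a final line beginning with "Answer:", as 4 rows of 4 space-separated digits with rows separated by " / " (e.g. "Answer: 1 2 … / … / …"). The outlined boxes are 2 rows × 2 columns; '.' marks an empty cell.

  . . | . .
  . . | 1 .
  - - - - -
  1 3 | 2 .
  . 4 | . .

Step 1. [r2c2∈{2}] r2c2 is down to just 2 ⇒ r2c2=2.
Step 2. [r1c3∈{3,4}] 4 has one home in col 3: r1c3 ⇒ r1c3=4.
Step 3. [r2c4∈{3}] r2c4's peers cover all but 3 ⇒ r2c4=3.
Step 4. [r3c4∈{4}] r3c4's peers cover all but 4, so r3c4=4.
Step 5. [r1c4∈{2}] r1c4 is down to just 2, so r1c4=2.
Step 6. [r2c1∈{4}] nothing but 4 survives at r2c1. So r2c1=4.
Step 7. [r1c1∈{3}] nothing but 3 survives at r1c1, so r1c1=3.
Step 8. [r4c1∈{2}] nothing but 2 survives at r4c1, so r4c1=2.
Step 9. [r4c3∈{3}] nothing but 3 survives at r4c3 ⇒ r4c3=3.
Step 10. [r1c2∈{1}] only 1 remains possible at r1c2 ⇒ r1c2=1.
Step 11. [r4c4∈{1}] nothing but 1 survives at r4c4, so r4c4=1.

Answer: 3 1 4 2 / 4 2 1 3 / 1 3 2 4 / 2 4 3 1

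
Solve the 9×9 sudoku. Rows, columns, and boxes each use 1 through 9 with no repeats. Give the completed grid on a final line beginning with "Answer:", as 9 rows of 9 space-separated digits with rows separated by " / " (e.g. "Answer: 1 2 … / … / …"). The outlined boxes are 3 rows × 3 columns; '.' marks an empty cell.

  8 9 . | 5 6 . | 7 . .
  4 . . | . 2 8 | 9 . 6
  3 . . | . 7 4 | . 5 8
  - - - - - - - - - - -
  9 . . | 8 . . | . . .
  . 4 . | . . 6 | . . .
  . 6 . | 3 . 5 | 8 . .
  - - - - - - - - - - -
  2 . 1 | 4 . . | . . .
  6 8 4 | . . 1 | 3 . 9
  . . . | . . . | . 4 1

Step 1. [r4c7∈{1,2,4,5,6}] 4 has one home in col 7: r4c7, so r4c7=4.
Step 2. [r1c3∈{2}] only 2 remains possible at r1c3 ⇒ r1c3=2.
Step 3. [r6c3∈{7}] r6c3 is down to just 7, so r6c3=7.
Step 4. [r4c2∈{1,2,3,5}] col 2 places 2 nowhere but r4c2 ⇒ r4c2=2.
Step 5. [r5c4∈{1,2,7,9}] box 5 places 2 nowhere but r5c4, so r5c4=2.
Step 6. [r1c8∈{1,3}] r1c8 is the only open cell in row 1 admitting 1 ⇒ r1c8=1.
Step 7. [r9c3∈{3,5,9}] across col 3, 9 lands solely at r9c3. So r9c3=9.
Step 8. [r9c1∈{5,7}] in col 1, 7 fits only at r9c1. So r9c1=7.
Step 9. [r5c1∈{1,5}] r5c1 is the only open cell in col 1 admitting 5, so r5c1=5.
Step 10. [r8c8∈{2,7}] r8c8 is the only open cell in row 8 admitting 2. So r8c8=2.
Step 11. [r7c6∈{3,7,9}] col 6 places 9 nowhere but r7c6, so r7c6=9.
Step 12. [r7c8∈{6,7,8}] across col 8, 8 lands solely at r7c8, so r7c8=8.
Step 13. [r7c9∈{5,7}] 7 has one home in row 7: r7c9. So r7c9=7.
Step 14. [r5c9∈{3}] nothing but 3 survives at r5c9. So r5c9=3.
Step 15. [r5c8∈{7,9}] row 5 places 7 nowhere but r5c8, so r5c8=7.
Step 16. [r6c5∈{1,4,9}] 4 has one home in row 6: r6c5, so r6c5=4.
Step 17. [r8c5∈{5}] r8c5's peers cover all but 5. So r8c5=5.
Step 18. [r7c5∈{3}] r7c5's peers cover all but 3. So r7c5=3.
Step 19. [r7c2∈{5}] r7c2's peers cover all but 5 ⇒ r7c2=5.
Step 20. [r2c4∈{1}] nothing but 1 survives at r2c4, so r2c4=1.
Step 21. [r5c7∈{1}] only 1 remains possible at r5c7. So r5c7=1.
Step 22. [r7c7∈{6}] only 6 remains possible at r7c7. So r7c7=6.
Step 23. [r4c9∈{5}] nothing but 5 survives at r4c9. So r4c9=5.
Step 24. [r9c6∈{2}] r9c6's peers cover all but 2 ⇒ r9c6=2.
Step 25. [r3c3∈{6}] r3c3 has the single candidate 6, so r3c3=6.
Step 26. [r4c5∈{1}] r4c5 is down to just 1. So r4c5=1.
Step 27. [r6c9∈{2}] only 2 remains possible at r6c9. So r6c9=2.
Step 28. [r2c2∈{7}] r2c2 has the single candidate 7 ⇒ r2c2=7.
Step 29. [r1c9∈{4}] nothing but 4 survives at r1c9. So r1c9=4.
Step 30. [r3c7∈{2}] only 2 remains possible at r3c7. So r3c7=2.
Step 31. [r4c6∈{7}] only 7 remains possible at r4c6 ⇒ r4c6=7.
Step 32. [r9c2∈{3}] nothing but 3 survives at r9c2 ⇒ r9c2=3.
Step 33. [r4c8∈{6}] r4c8's peers cover all but 6. So r4c8=6.
Step 34. [r9c7∈{5}] r9c7's peers cover all but 5 ⇒ r9c7=5.
Step 35. [r3c4∈{9}] r3c4 is down to just 9, so r3c4=9.
Step 36. [r5c5∈{9}] r5c5 is down to just 9, so r5c5=9.
Step 37. [r9c5∈{8}] r9c5's peers cover all but 8, so r9c5=8.
Step 38. [r1c6∈{3}] r1c6 is down to just 3 ⇒ r1c6=3.
Step 39. [r2c3∈{5}] only 5 remains possible at r2c3, so r2c3=5.
Step 40. [r9c4∈{6}] r9c4 has the single candidate 6, so r9c4=6.
Step 41. [r8c4∈{7}] r8c4's peers cover all but 7, so r8c4=7.
Step 42. [r3c2∈{1}] r3c2's peers cover all but 1. So r3c2=1.
Step 43. [r5c3∈{8}] r5c3's peers cover all but 8. So r5c3=8.
Step 44. [r6c1∈{1}] only 1 remains possible at r6c1, so r6c1=1.
Step 45. [r6c8∈{9}] only 9 remains possible at r6c8, so r6c8=9.
Step 46. [r4c3∈{3}] r4c3 has the single candidate 3, so r4c3=3.
Step 47. [r2c8∈{3}] r2c8 is down to just 3, so r2c8=3.

Answer: 8 9 2 5 6 3 7 1 4 / 4 7 5 1 2 8 9 3 6 / 3 1 6 9 7 4 2 5 8 / 9 2 3 8 1 7 4 6 5 / 5 4 8 2 9 6 1 7 3 / 1 6 7 3 4 5 8 9 2 / 2 5 1 4 3 9 6 8 7 / 6 8 4 7 5 1 3 2 9 / 7 3 9 6 8 2 5 4 1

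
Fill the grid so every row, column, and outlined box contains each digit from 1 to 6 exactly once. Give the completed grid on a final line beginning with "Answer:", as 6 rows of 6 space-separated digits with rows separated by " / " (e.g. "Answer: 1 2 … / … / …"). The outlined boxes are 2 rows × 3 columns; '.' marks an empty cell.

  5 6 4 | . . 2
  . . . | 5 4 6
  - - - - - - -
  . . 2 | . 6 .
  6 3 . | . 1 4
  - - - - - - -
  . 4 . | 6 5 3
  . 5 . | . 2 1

Step 1. [r3c2∈{1}] nothing but 1 survives at r3c2 ⇒ r3c2=1.
Step 2. [r5c1∈{1,2}] row 5 places 2 nowhere but r5c1, so r5c1=2.
Step 3. [r6c1∈{3}] only 3 remains possible at r6c1, so r6c1=3.
Step 4. [r5c3∈{1}] r5c3 has the single candidate 1 ⇒ r5c3=1.
Step 5. [r1c4∈{1,3}] in row 1, 1 fits only at r1c4, so r1c4=1.
Step 6. [r4c4∈{2}] nothing but 2 survives at r4c4, so r4c4=2.
Step 7. [r2c1∈{1}] only 1 remains possible at r2c1 ⇒ r2c1=1.
Step 8. [r1c5∈{3}] only 3 remains possible at r1c5 ⇒ r1c5=3.
Step 9. [r2c3∈{3}] nothing but 3 survives at r2c3, so r2c3=3.
Step 10. [r6c4∈{4}] only 4 remains possible at r6c4. So r6c4=4.
Step 11. [r3c6∈{5}] r3c6's peers cover all but 5. So r3c6=5.
Step 12. [r2c2∈{2}] r2c2 has the single candidate 2 ⇒ r2c2=2.
Step 13. [r3c1∈{4}] r3c1 is down to just 4. So r3c1=4.
Step 14. [r4c3∈{5}] r4c3 has the single candidate 5, so r4c3=5.
Step 15. [r6c3∈{6}] only 6 remains possible at r6c3, so r6c3=6.
Step 16. [r3c4∈{3}] r3c4's peers cover all but 3 ⇒ r3c4=3.

Answer: 5 6 4 1 3 2 / 1 2 3 5 4 6 / 4 1 2 3 6 5 / 6 3 5 2 1 4 / 2 4 1 6 5 3 / 3 5 6 4 2 1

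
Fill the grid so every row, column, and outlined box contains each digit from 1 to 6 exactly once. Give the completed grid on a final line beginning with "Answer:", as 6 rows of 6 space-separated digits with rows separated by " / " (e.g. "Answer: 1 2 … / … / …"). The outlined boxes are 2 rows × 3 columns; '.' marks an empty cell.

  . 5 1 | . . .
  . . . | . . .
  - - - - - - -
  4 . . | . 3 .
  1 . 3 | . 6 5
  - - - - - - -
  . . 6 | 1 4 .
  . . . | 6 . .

Step 1. [r1c5∈{2}] only 2 remains possible at r1c5 ⇒ r1c5=2.
Step 2. [r4c2∈{2}] only 2 remains possible at r4c2 ⇒ r4c2=2.
Step 3. [r5c2∈{3}] r5c2's peers cover all but 3, so r5c2=3.
Step 4. [r6c5∈{5}] nothing but 5 survives at r6c5, so r6c5=5.
Step 5. [r6c1∈{2}] r6c1's peers cover all but 2, so r6c1=2.
Step 6. [r2c4∈{3,4,5}] r2c4 is the only open cell in row 2 admitting 5. So r2c4=5.
Step 7. [r1c4∈{3,4}] across col 4, 3 lands solely at r1c4 ⇒ r1c4=3.
Step 8. [r1c1∈{6}] r1c1 is down to just 6. So r1c1=6.
Step 9. [r2c2∈{4}] only 4 remains possible at r2c2, so r2c2=4.
Step 10. [r3c6∈{1,2}] r3c6 is the only open cell in row 3 admitting 1 ⇒ r3c6=1.
Step 11. [r5c1∈{5}] r5c1's peers cover all but 5 ⇒ r5c1=5.
Step 12. [r4c4∈{4}] r4c4's peers cover all but 4, so r4c4=4.
Step 13. [r2c1∈{3}] r2c1's peers cover all but 3, so r2c1=3.
Step 14. [r6c2∈{1}] only 1 remains possible at r6c2. So r6c2=1.
Step 15. [r6c6∈{3}] nothing but 3 survives at r6c6. So r6c6=3.
Step 16. [r2c6∈{6}] r2c6 has the single candidate 6. So r2c6=6.
Step 17. [r1c6∈{4}] nothing but 4 survives at r1c6, so r1c6=4.
Step 18. [r6c3∈{4}] r6c3 has the single candidate 4 ⇒ r6c3=4.
Step 19. [r2c5∈{1}] r2c5 has the single candidate 1, so r2c5=1.
Step 20. [r2c3∈{2}] r2c3 has the single candidate 2 ⇒ r2c3=2.
Step 21. [r3c4∈{2}] r3c4's peers cover all but 2 ⇒ r3c4=2.
Step 22. [r3c3∈{5}] only 5 remains possible at r3c3, so r3c3=5.
Step 23. [r5c6∈{2}] r5c6 is down to just 2. So r5c6=2.
Step 24. [r3c2∈{6}] r3c2's peers cover all but 6, so r3c2=6.

Answer: 6 5 1 3 2 4 / 3 4 2 5 1 6 / 4 6 5 2 3 1 / 1 2 3 4 6 5 / 5 3 6 1 4 2 / 2 1 4 6 5 3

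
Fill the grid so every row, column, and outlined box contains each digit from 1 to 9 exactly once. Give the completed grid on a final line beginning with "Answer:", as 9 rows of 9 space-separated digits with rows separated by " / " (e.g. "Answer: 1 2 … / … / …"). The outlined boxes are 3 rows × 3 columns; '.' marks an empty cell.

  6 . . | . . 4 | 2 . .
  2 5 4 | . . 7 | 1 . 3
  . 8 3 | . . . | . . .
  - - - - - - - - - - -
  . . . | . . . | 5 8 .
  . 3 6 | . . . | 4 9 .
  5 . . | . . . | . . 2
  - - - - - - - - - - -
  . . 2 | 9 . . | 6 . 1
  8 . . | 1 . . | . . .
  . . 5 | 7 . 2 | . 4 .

Step 1. [r5c9∈{7}] nothing but 7 survives at r5c9. So r5c9=7.
Step 2. [r5c1∈{1}] only 1 remains possible at r5c1 ⇒ r5c1=1.
Step 3. [r2c5∈{6,8,9}] in row 2, 9 fits only at r2c5, so r2c5=9.
Step 4. [r6c7∈{3}] nothing but 3 survives at r6c7, so r6c7=3.
Step 5. [r4c9∈{6}] nothing but 6 survives at r4c9. So r4c9=6.
Step 6. [r1c9∈{5,8,9}] 8 has one home in box 3: r1c9, so r1c9=8.
Step 7. [r9c9∈{9}] r9c9's peers cover all but 9 ⇒ r9c9=9.
Step 8. [r8c7∈{7}] r8c7's peers cover all but 7 ⇒ r8c7=7.
Step 9. [r4c2∈{2,4,7,9}] col 2 places 2 nowhere but r4c2, so r4c2=2.
Step 10. [r6c3∈{7,8,9}] 8 has one home in col 3: r6c3. So r6c3=8.
Step 11. [r8c9∈{5}] r8c9 is down to just 5, so r8c9=5.
Step 12. [r7c8∈{3}] r7c8 has the single candidate 3. So r7c8=3.
Step 13. [r1c3∈{1,7,9}] 1 has one home in col 3: r1c3 ⇒ r1c3=1.
Step 14. [r4c3∈{7,9}] col 3 places 7 nowhere but r4c3, so r4c3=7.
Step 15. [r1c2∈{7,9}] in row 1, 9 fits only at r1c2 ⇒ r1c2=9.
Step 16. [r6c2∈{4}] r6c2's peers cover all but 4, so r6c2=4.
Step 17. [r6c4∈{6}] r6c4 has the single candidate 6, so r6c4=6.
Step 18. [r8c5∈{3,4,6}] row 8 places 4 nowhere but r8c5, so r8c5=4.
Step 19. [r8c6∈{3,6}] across row 8, 3 lands solely at r8c6, so r8c6=3.
Step 20. [r3c6∈{1,5,6}] in col 6, 6 fits only at r3c6, so r3c6=6.
Step 21. [r3c5∈{1,2,5}] in row 3, 1 fits only at r3c5 ⇒ r3c5=1.
Step 22. [r5c5∈{2,5,8}] across col 5, 2 lands solely at r5c5, so r5c5=2.
Step 23. [r4c6∈{1,9}] r4c6 is the only open cell in row 4 admitting 1 ⇒ r4c6=1.
Step 24. [r9c5∈{6,8}] r9c5 is the only open cell in col 5 admitting 6, so r9c5=6.
Step 25. [r1c8∈{5,7}] in row 1, 7 fits only at r1c8 ⇒ r1c8=7.
Step 26. [r7c5∈{5,8}] r7c5 is the only open cell in col 5 admitting 8. So r7c5=8.
Step 27. [r1c5∈{3,5}] r1c5 is the only open cell in col 5 admitting 5. So r1c5=5.
Step 28. [r5c6∈{5,8}] 8 has one home in col 6: r5c6, so r5c6=8.
Step 29. [r7c2∈{7}] only 7 remains possible at r7c2 ⇒ r7c2=7.
Step 30. [r1c4∈{3}] r1c4's peers cover all but 3. So r1c4=3.
Step 31. [r2c4∈{8}] only 8 remains possible at r2c4 ⇒ r2c4=8.
Step 32. [r9c2∈{1}] only 1 remains possible at r9c2, so r9c2=1.
Step 33. [r6c6∈{9}] only 9 remains possible at r6c6 ⇒ r6c6=9.
Step 34. [r8c3∈{9}] r8c3 has the single candidate 9. So r8c3=9.
Step 35. [r3c8∈{5}] r3c8 is down to just 5, so r3c8=5.
Step 36. [r8c2∈{6}] nothing but 6 survives at r8c2. So r8c2=6.
Step 37. [r3c1∈{7}] r3c1 has the single candidate 7 ⇒ r3c1=7.
Step 38. [r3c7∈{9}] r3c7 has the single candidate 9. So r3c7=9.
Step 39. [r8c8∈{2}] nothing but 2 survives at r8c8. So r8c8=2.
Step 40. [r2c8∈{6}] only 6 remains possible at r2c8. So r2c8=6.
Step 41. [r7c6∈{5}] r7c6 is down to just 5, so r7c6=5.
Step 42. [r4c1∈{9}] r4c1 has the single candidate 9. So r4c1=9.
Step 43. [r5c4∈{5}] r5c4 is down to just 5. So r5c4=5.
Step 44. [r6c8∈{1}] only 1 remains possible at r6c8, so r6c8=1.
Step 45. [r4c5∈{3}] r4c5's peers cover all but 3. So r4c5=3.
Step 46. [r4c4∈{4}] only 4 remains possible at r4c4, so r4c4=4.
Step 47. [r9c7∈{8}] r9c7 has the single candidate 8. So r9c7=8.
Step 48. [r6c5∈{7}] r6c5's peers cover all but 7, so r6c5=7.
Step 49. [r9c1∈{3}] r9c1 is down to just 3. So r9c1=3.
Step 50. [r3c9∈{4}] nothing but 4 survives at r3c9 ⇒ r3c9=4.
Step 51. [r7c1∈{4}] nothing but 4 survives at r7c1 ⇒ r7c1=4.
Step 52. [r3c4∈{2}] only 2 remains possible at r3c4 ⇒ r3c4=2.

Answer: 6 9 1 3 5 4 2 7 8 / 2 5 4 8 9 7 1 6 3 / 7 8 3 2 1 6 9 5 4 / 9 2 7 4 3 1 5 8 6 / 1 3 6 5 2 8 4 9 7 / 5 4 8 6 7 9 3 1 2 / 4 7 2 9 8 5 6 3 1 / 8 6 9 1 4 3 7 2 5 / 3 1 5 7 6 2 8 4 9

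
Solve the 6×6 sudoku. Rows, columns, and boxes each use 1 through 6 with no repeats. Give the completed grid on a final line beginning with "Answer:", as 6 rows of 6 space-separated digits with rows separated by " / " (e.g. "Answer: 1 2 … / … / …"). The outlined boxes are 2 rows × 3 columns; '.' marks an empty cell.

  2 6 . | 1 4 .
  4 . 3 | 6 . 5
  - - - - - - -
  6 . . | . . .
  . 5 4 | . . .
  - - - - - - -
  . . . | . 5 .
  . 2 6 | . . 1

Step 1. [r6c5∈{3}] r6c5 has the single candidate 3, so r6c5=3.
Step 2. [r5c2∈{1,3,4}] col 2 places 4 nowhere but r5c2, so r5c2=4.
Step 3. [r3c2∈{1,3}] r3c2 is the only open cell in col 2 admitting 3 ⇒ r3c2=3.
Step 4. [r3c3∈{1,2}] 2 has one home in col 3: r3c3, so r3c3=2.
Step 5. [r4c5∈{1,2,6}] 6 has one home in col 5: r4c5, so r4c5=6.
Step 6. [r4c4∈{2,3}] in col 4, 3 fits only at r4c4. So r4c4=3.
Step 7. [r3c4∈{4,5}] row 3 places 5 nowhere but r3c4. So r3c4=5.
Step 8. [r5c1∈{1,3}] 3 has one home in row 5: r5c1, so r5c1=3.
Step 9. [r5c4∈{2}] r5c4's peers cover all but 2 ⇒ r5c4=2.
Step 10. [r6c1∈{5}] nothing but 5 survives at r6c1 ⇒ r6c1=5.
Step 11. [r4c6∈{2}] r4c6 is down to just 2, so r4c6=2.
Step 12. [r5c6∈{6}] r5c6's peers cover all but 6. So r5c6=6.
Step 13. [r4c1∈{1}] r4c1 has the single candidate 1, so r4c1=1.
Step 14. [r2c2∈{1}] nothing but 1 survives at r2c2. So r2c2=1.
Step 15. [r1c6∈{3}] r1c6 has the single candidate 3 ⇒ r1c6=3.
Step 16. [r3c6∈{4}] nothing but 4 survives at r3c6 ⇒ r3c6=4.
Step 17. [r3c5∈{1}] r3c5 is down to just 1, so r3c5=1.
Step 18. [r2c5∈{2}] r2c5 has the single candidate 2. So r2c5=2.
Step 19. [r6c4∈{4}] r6c4's peers cover all but 4. So r6c4=4.
Step 20. [r5c3∈{1}] only 1 remains possible at r5c3. So r5c3=1.
Step 21. [r1c3∈{5}] r1c3 is down to just 5 ⇒ r1c3=5.

Answer: 2 6 5 1 4 3 / 4 1 3 6 2 5 / 6 3 2 5 1 4 / 1 5 4 3 6 2 / 3 4 1 2 5 6 / 5 2 6 4 3 1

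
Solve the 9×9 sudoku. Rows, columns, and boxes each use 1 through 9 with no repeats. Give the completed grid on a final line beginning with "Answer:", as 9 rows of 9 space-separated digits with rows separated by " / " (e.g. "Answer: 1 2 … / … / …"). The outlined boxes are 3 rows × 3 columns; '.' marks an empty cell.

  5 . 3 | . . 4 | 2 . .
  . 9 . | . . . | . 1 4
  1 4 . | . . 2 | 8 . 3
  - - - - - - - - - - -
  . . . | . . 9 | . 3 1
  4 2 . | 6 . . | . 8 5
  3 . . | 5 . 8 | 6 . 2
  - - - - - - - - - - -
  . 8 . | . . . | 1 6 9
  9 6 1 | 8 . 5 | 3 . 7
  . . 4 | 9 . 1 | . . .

Step 1. [r3c4∈{7}] only 7 remains possible at r3c4, so r3c4=7.
Step 2. [r2c6∈{3,6}] col 6 places 6 nowhere but r2c6. So r2c6=6.
Step 3. [r1c2∈{7}] r1c2 has the single candidate 7. So r1c2=7.
Step 4. [r6c8∈{4,7,9}] 7 has one home in col 8: r6c8 ⇒ r6c8=7.
Step 5. [r6c5∈{1,4}] across row 6, 4 lands solely at r6c5. So r6c5=4.
Step 6. [r8c5∈{2}] only 2 remains possible at r8c5. So r8c5=2.
Step 7. [r4c5∈{7}] r4c5's peers cover all but 7, so r4c5=7.
Step 8. [r7c5∈{3}] r7c5 is down to just 3 ⇒ r7c5=3.
Step 9. [r7c3∈{2,5,7}] in row 7, 5 fits only at r7c3. So r7c3=5.
Step 10. [r7c1∈{2,7}] row 7 places 2 nowhere but r7c1, so r7c1=2.
Step 11. [r1c5∈{1,8,9}] across row 1, 8 lands solely at r1c5 ⇒ r1c5=8.
Step 12. [r4c1∈{6,8}] col 1 places 6 nowhere but r4c1, so r4c1=6.
Step 13. [r9c7∈{5}] nothing but 5 survives at r9c7. So r9c7=5.
Step 14. [r3c8∈{5,9}] in col 8, 5 fits only at r3c8, so r3c8=5.
Step 15. [r5c7∈{9}] nothing but 9 survives at r5c7, so r5c7=9.
Step 16. [r2c3∈{2,8}] across row 2, 2 lands solely at r2c3 ⇒ r2c3=2.
Step 17. [r9c2∈{3}] nothing but 3 survives at r9c2, so r9c2=3.
Step 18. [r1c4∈{1}] r1c4 is down to just 1. So r1c4=1.
Step 19. [r4c3∈{8}] only 8 remains possible at r4c3 ⇒ r4c3=8.
Step 20. [r9c9∈{8}] nothing but 8 survives at r9c9 ⇒ r9c9=8.
Step 21. [r7c6∈{7}] r7c6 is down to just 7. So r7c6=7.
Step 22. [r2c1∈{8}] r2c1 has the single candidate 8. So r2c1=8.
Step 23. [r9c5∈{6}] r9c5's peers cover all but 6 ⇒ r9c5=6.
Step 24. [r4c4∈{2}] r4c4 is down to just 2, so r4c4=2.
Step 25. [r2c5∈{5}] r2c5's peers cover all but 5. So r2c5=5.
Step 26. [r5c3∈{7}] r5c3's peers cover all but 7 ⇒ r5c3=7.
Step 27. [r1c8∈{9}] r1c8 is down to just 9 ⇒ r1c8=9.
Step 28. [r3c3∈{6}] r3c3 is down to just 6. So r3c3=6.
Step 29. [r2c4∈{3}] r2c4 has the single candidate 3 ⇒ r2c4=3.
Step 30. [r9c1∈{7}] r9c1 has the single candidate 7, so r9c1=7.
Step 31. [r4c2∈{5}] r4c2's peers cover all but 5. So r4c2=5.
Step 32. [r8c8∈{4}] r8c8's peers cover all but 4. So r8c8=4.
Step 33. [r9c8∈{2}] r9c8 has the single candidate 2, so r9c8=2.
Step 34. [r6c2∈{1}] r6c2's peers cover all but 1, so r6c2=1.
Step 35. [r2c7∈{7}] r2c7 is down to just 7. So r2c7=7.
Step 36. [r4c7∈{4}] r4c7's peers cover all but 4. So r4c7=4.
Step 37. [r1c9∈{6}] r1c9 is down to just 6 ⇒ r1c9=6.
Step 38. [r5c5∈{1}] nothing but 1 survives at r5c5, so r5c5=1.
Step 39. [r5c6∈{3}] r5c6 is down to just 3, so r5c6=3.
Step 40. [r3c5∈{9}] r3c5 has the single candidate 9. So r3c5=9.
Step 41. [r7c4∈{4}] r7c4 is down to just 4 ⇒ r7c4=4.
Step 42. [r6c3∈{9}] only 9 remains possible at r6c3 ⇒ r6c3=9.

Answer: 5 7 3 1 8 4 2 9 6 / 8 9 2 3 5 6 7 1 4 / 1 4 6 7 9 2 8 5 3 / 6 5 8 2 7 9 4 3 1 / 4 2 7 6 1 3 9 8 5 / 3 1 9 5 4 8 6 7 2 / 2 8 5 4 3 7 1 6 9 / 9 6 1 8 2 5 3 4 7 / 7 3 4 9 6 1 5 2 8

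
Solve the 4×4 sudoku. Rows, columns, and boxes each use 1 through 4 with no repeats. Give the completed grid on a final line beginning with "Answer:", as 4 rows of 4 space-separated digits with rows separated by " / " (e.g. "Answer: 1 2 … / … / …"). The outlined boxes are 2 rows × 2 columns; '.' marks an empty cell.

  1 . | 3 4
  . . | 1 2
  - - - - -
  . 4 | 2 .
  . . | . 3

Step 1. [r2c2∈{3}] nothing but 3 survives at r2c2, so r2c2=3.
Step 2. [r4c2∈{1,2}] in row 4, 1 fits only at r4c2 ⇒ r4c2=1.
Step 3. [r3c1∈{3}] only 3 remains possible at r3c1, so r3c1=3.
Step 4. [r3c4∈{1}] only 1 remains possible at r3c4. So r3c4=1.
Step 5. [r4c1∈{2}] r4c1 has the single candidate 2, so r4c1=2.
Step 6. [r1c2∈{2}] r1c2's peers cover all but 2, so r1c2=2.
Step 7. [r2c1∈{4}] r2c1's peers cover all but 4 ⇒ r2c1=4.
Step 8. [r4c3∈{4}] nothing but 4 survives at r4c3, so r4c3=4.

Answer: 1 2 3 4 / 4 3 1 2 / 3 4 2 1 / 2 1 4 3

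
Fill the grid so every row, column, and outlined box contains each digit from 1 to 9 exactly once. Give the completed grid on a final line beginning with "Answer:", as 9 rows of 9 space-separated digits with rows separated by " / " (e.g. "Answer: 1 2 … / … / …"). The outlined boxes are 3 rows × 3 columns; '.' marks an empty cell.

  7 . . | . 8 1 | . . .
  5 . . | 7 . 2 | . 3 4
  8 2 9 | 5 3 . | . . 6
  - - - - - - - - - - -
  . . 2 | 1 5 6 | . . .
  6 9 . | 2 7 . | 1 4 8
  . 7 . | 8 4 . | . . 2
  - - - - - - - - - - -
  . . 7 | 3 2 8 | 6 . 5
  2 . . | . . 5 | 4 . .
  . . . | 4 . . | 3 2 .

Step 1. [r1c9∈{9}] only 9 remains possible at r1c9 ⇒ r1c9=9.
Step 2. [r8c8∈{1,7,8,9}] 8 has one home in col 8: r8c8. So r8c8=8.
Step 3. [r1c4∈{6}] nothing but 6 survives at r1c4, so r1c4=6.
Step 4. [r9c2∈{1,5,6,8}] col 2 places 5 nowhere but r9c2, so r9c2=5.
Step 5. [r7c8∈{1,9}] r7c8 is the only open cell in box 9 admitting 9. So r7c8=9.
Step 6. [r4c8∈{7}] only 7 remains possible at r4c8, so r4c8=7.
Step 7. [r6c6∈{3,9}] box 5 places 9 nowhere but r6c6. So r6c6=9.
Step 8. [r6c7∈{5}] r6c7 is down to just 5, so r6c7=5.
Step 9. [r8c9∈{1,7}] row 8 places 7 nowhere but r8c9 ⇒ r8c9=7.
Step 10. [r9c9∈{1}] r9c9 has the single candidate 1, so r9c9=1.
Step 11. [r8c5∈{1,6,9}] col 5 places 1 nowhere but r8c5 ⇒ r8c5=1.
Step 12. [r9c5∈{6,9}] r9c5 is the only open cell in col 5 admitting 6. So r9c5=6.
Step 13. [r1c3∈{3,4}] 4 has one home in col 3: r1c3. So r1c3=4.
Step 14. [r4c9∈{3}] nothing but 3 survives at r4c9, so r4c9=3.
Step 15. [r6c1∈{1,3}] col 1 places 3 nowhere but r6c1 ⇒ r6c1=3.
Step 16. [r4c1∈{4}] nothing but 4 survives at r4c1, so r4c1=4.
Step 17. [r8c3∈{3,6}] r8c3 is the only open cell in col 3 admitting 3 ⇒ r8c3=3.
Step 18. [r2c3∈{1,6}] across col 3, 6 lands solely at r2c3, so r2c3=6.
Step 19. [r7c2∈{1,4}] across row 7, 4 lands solely at r7c2. So r7c2=4.
Step 20. [r9c6∈{7}] only 7 remains possible at r9c6 ⇒ r9c6=7.
Step 21. [r7c1∈{1}] only 1 remains possible at r7c1. So r7c1=1.
Step 22. [r3c7∈{7}] r3c7's peers cover all but 7. So r3c7=7.
Step 23. [r2c5∈{9}] only 9 remains possible at r2c5 ⇒ r2c5=9.
Step 24. [r6c3∈{1}] r6c3 is down to just 1. So r6c3=1.
Step 25. [r3c6∈{4}] nothing but 4 survives at r3c6, so r3c6=4.
Step 26. [r2c2∈{1}] r2c2 is down to just 1. So r2c2=1.
Step 27. [r2c7∈{8}] nothing but 8 survives at r2c7. So r2c7=8.
Step 28. [r5c6∈{3}] r5c6's peers cover all but 3 ⇒ r5c6=3.
Step 29. [r9c1∈{9}] r9c1 has the single candidate 9. So r9c1=9.
Step 30. [r5c3∈{5}] r5c3's peers cover all but 5, so r5c3=5.
Step 31. [r9c3∈{8}] r9c3 has the single candidate 8. So r9c3=8.
Step 32. [r1c8∈{5}] nothing but 5 survives at r1c8. So r1c8=5.
Step 33. [r8c4∈{9}] nothing but 9 survives at r8c4 ⇒ r8c4=9.
Step 34. [r3c8∈{1}] r3c8's peers cover all but 1 ⇒ r3c8=1.
Step 35. [r6c8∈{6}] only 6 remains possible at r6c8, so r6c8=6.
Step 36. [r1c7∈{2}] r1c7 is down to just 2. So r1c7=2.
Step 37. [r8c2∈{6}] nothing but 6 survives at r8c2, so r8c2=6.
Step 38. [r4c2∈{8}] r4c2's peers cover all but 8, so r4c2=8.
Step 39. [r4c7∈{9}] r4c7 has the single candidate 9 ⇒ r4c7=9.
Step 40. [r1c2∈{3}] r1c2 is down to just 3. So r1c2=3.

Answer: 7 3 4 6 8 1 2 5 9 / 5 1 6 7 9 2 8 3 4 / 8 2 9 5 3 4 7 1 6 / 4 8 2 1 5 6 9 7 3 / 6 9 5 2 7 3 1 4 8 / 3 7 1 8 4 9 5 6 2 / 1 4 7 3 2 8 6 9 5 / 2 6 3 9 1 5 4 8 7 / 9 5 8 4 6 7 3 2 1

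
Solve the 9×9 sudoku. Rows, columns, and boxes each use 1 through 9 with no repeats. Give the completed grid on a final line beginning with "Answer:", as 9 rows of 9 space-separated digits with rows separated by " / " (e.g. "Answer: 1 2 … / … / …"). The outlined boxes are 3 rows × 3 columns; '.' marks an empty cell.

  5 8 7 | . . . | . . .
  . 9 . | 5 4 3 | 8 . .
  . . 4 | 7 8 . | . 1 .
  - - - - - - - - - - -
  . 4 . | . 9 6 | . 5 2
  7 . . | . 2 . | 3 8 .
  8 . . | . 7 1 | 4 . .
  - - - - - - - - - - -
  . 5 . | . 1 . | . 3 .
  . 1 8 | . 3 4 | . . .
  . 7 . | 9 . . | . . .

Step 1. [r6c3∈{2,3,5,6,9}] across row 6, 5 lands solely at r6c3, so r6c3=5.
Step 2. [r1c5∈{6}] r1c5's peers cover all but 6. So r1c5=6.
Step 3. [r7c6∈{2,7,8}] in col 6, 7 fits only at r7c6. So r7c6=7.
Step 4. [r5c2∈{6}] r5c2's peers cover all but 6. So r5c2=6.
Step 5. [r9c6∈{2,5,8}] across col 6, 8 lands solely at r9c6 ⇒ r9c6=8.
Step 6. [r7c9∈{4,6,8,9}] 8 has one home in row 7: r7c9, so r7c9=8.
Step 7. [r7c1∈{2,4,6,9}] in row 7, 4 fits only at r7c1. So r7c1=4.
Step 8. [r8c1∈{2,6,9}] col 1 places 9 nowhere but r8c1 ⇒ r8c1=9.
Step 9. [r7c7∈{2,6,9}] in row 7, 9 fits only at r7c7. So r7c7=9.
Step 10. [r1c7∈{2}] only 2 remains possible at r1c7, so r1c7=2.
Step 11. [r1c9∈{3,4,9}] row 1 places 3 nowhere but r1c9, so r1c9=3.
Step 12. [r9c9∈{1,4,5,6}] across col 9, 4 lands solely at r9c9. So r9c9=4.
Step 13. [r5c9∈{1,9}] in col 9, 1 fits only at r5c9. So r5c9=1.
Step 14. [r3c6∈{2,9}] in col 6, 2 fits only at r3c6. So r3c6=2.
Step 15. [r3c9∈{5,6,9}] in row 3, 9 fits only at r3c9, so r3c9=9.
Step 16. [r8c9∈{5,6,7}] r8c9 is the only open cell in col 9 admitting 5, so r8c9=5.
Step 17. [r6c9∈{6}] r6c9 is down to just 6. So r6c9=6.
Step 18. [r3c2∈{3}] r3c2 has the single candidate 3 ⇒ r3c2=3.
Step 19. [r3c1∈{6}] only 6 remains possible at r3c1, so r3c1=6.
Step 20. [r2c8∈{6,7}] across row 2, 6 lands solely at r2c8. So r2c8=6.
Step 21. [r9c8∈{2}] r9c8 has the single candidate 2 ⇒ r9c8=2.
Step 22. [r7c3∈{2,6}] 2 has one home in box 7: r7c3 ⇒ r7c3=2.
Step 23. [r9c3∈{3,6}] r9c3 is the only open cell in col 3 admitting 6. So r9c3=6.
Step 24. [r4c3∈{1,3}] r4c3 is the only open cell in col 3 admitting 3. So r4c3=3.
Step 25. [r8c7∈{6,7}] across col 7, 6 lands solely at r8c7 ⇒ r8c7=6.
Step 26. [r2c1∈{1,2}] row 2 places 2 nowhere but r2c1, so r2c1=2.
Step 27. [r8c8∈{7}] r8c8's peers cover all but 7, so r8c8=7.
Step 28. [r2c3∈{1}] r2c3 has the single candidate 1 ⇒ r2c3=1.
Step 29. [r1c8∈{4}] r1c8 has the single candidate 4 ⇒ r1c8=4.
Step 30. [r5c4∈{4}] r5c4 has the single candidate 4. So r5c4=4.
Step 31. [r4c7∈{7}] only 7 remains possible at r4c7, so r4c7=7.
Step 32. [r1c4∈{1}] nothing but 1 survives at r1c4. So r1c4=1.
Step 33. [r9c5∈{5}] r9c5 is down to just 5 ⇒ r9c5=5.
Step 34. [r4c1∈{1}] r4c1 has the single candidate 1, so r4c1=1.
Step 35. [r5c6∈{5}] r5c6 has the single candidate 5, so r5c6=5.
Step 36. [r6c2∈{2}] r6c2 has the single candidate 2, so r6c2=2.
Step 37. [r8c4∈{2}] r8c4 is down to just 2, so r8c4=2.
Step 38. [r3c7∈{5}] only 5 remains possible at r3c7, so r3c7=5.
Step 39. [r6c8∈{9}] r6c8's peers cover all but 9. So r6c8=9.
Step 40. [r4c4∈{8}] only 8 remains possible at r4c4. So r4c4=8.
Step 41. [r9c7∈{1}] only 1 remains possible at r9c7. So r9c7=1.
Step 42. [r7c4∈{6}] r7c4's peers cover all but 6. So r7c4=6.
Step 43. [r6c4∈{3}] only 3 remains possible at r6c4. So r6c4=3.
Step 44. [r1c6∈{9}] r1c6's peers cover all but 9 ⇒ r1c6=9.
Step 45. [r5c3∈{9}] nothing but 9 survives at r5c3 ⇒ r5c3=9.
Step 46. [r9c1∈{3}] only 3 remains possible at r9c1. So r9c1=3.
Step 47. [r2c9∈{7}] only 7 remains possible at r2c9. So r2c9=7.

Answer: 5 8 7 1 6 9 2 4 3 / 2 9 1 5 4 3 8 6 7 / 6 3 4 7 8 2 5 1 9 / 1 4 3 8 9 6 7 5 2 / 7 6 9 4 2 5 3 8 1 / 8 2 5 3 7 1 4 9 6 / 4 5 2 6 1 7 9 3 8 / 9 1 8 2 3 4 6 7 5 / 3 7 6 9 5 8 1 2 4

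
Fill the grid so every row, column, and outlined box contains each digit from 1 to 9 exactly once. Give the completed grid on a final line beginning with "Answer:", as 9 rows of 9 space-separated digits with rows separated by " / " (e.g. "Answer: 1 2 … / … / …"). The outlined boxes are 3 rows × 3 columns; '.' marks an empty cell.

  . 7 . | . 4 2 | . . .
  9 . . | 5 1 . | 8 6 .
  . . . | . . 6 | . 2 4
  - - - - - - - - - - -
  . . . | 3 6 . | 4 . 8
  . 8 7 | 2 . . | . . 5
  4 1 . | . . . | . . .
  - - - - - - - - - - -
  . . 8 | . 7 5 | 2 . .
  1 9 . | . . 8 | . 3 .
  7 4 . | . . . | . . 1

Step 1. [r5c5∈{9}] r5c5 has the single candidate 9, so r5c5=9.
Step 2. [r6c6∈{7}] nothing but 7 survives at r6c6 ⇒ r6c6=7.
Step 3. [r6c8∈{9}] r6c8's peers cover all but 9 ⇒ r6c8=9.
Step 4. [r7c2∈{3,6}] across col 2, 6 lands solely at r7c2 ⇒ r7c2=6.
Step 5. [r2c6∈{3}] r2c6 is down to just 3, so r2c6=3.
Step 6. [r3c2∈{3,5}] across col 2, 3 lands solely at r3c2. So r3c2=3.
Step 7. [r3c5∈{8}] r3c5's peers cover all but 8, so r3c5=8.
Step 8. [r1c4∈{9}] r1c4 is down to just 9 ⇒ r1c4=9.
Step 9. [r3c1∈{5}] r3c1's peers cover all but 5. So r3c1=5.
Step 10. [r5c8∈{1}] r5c8 is down to just 1, so r5c8=1.
Step 11. [r4c2∈{2,5}] across col 2, 5 lands solely at r4c2 ⇒ r4c2=5.
Step 12. [r6c9∈{2,3,6}] col 9 places 2 nowhere but r6c9, so r6c9=2.
Step 13. [r8c9∈{6,7}] 6 has one home in col 9: r8c9 ⇒ r8c9=6.
Step 14. [r3c7∈{1,7,9}] row 3 places 9 nowhere but r3c7 ⇒ r3c7=9.
Step 15. [r9c7∈{5}] r9c7 has the single candidate 5. So r9c7=5.
Step 16. [r7c1∈{3}] r7c1 has the single candidate 3. So r7c1=3.
Step 17. [r9c3∈{2}] r9c3 has the single candidate 2. So r9c3=2.
Step 18. [r5c7∈{3,6}] 3 has one home in row 5: r5c7. So r5c7=3.
Step 19. [r5c1∈{6}] r5c1 is down to just 6 ⇒ r5c1=6.
Step 20. [r7c4∈{1,4}] 1 has one home in row 7: r7c4, so r7c4=1.
Step 21. [r1c3∈{1,6}] in row 1, 6 fits only at r1c3, so r1c3=6.
Step 22. [r3c3∈{1}] r3c3 is down to just 1, so r3c3=1.
Step 23. [r9c8∈{8}] r9c8 has the single candidate 8. So r9c8=8.
Step 24. [r1c7∈{1}] r1c7's peers cover all but 1. So r1c7=1.
Step 25. [r6c4∈{8}] only 8 remains possible at r6c4. So r6c4=8.
Step 26. [r1c9∈{3}] r1c9's peers cover all but 3. So r1c9=3.
Step 27. [r8c4∈{4}] r8c4's peers cover all but 4, so r8c4=4.
Step 28. [r4c8∈{7}] nothing but 7 survives at r4c8, so r4c8=7.
Step 29. [r9c4∈{6}] only 6 remains possible at r9c4. So r9c4=6.
Step 30. [r8c5∈{2}] only 2 remains possible at r8c5, so r8c5=2.
Step 31. [r7c8∈{4}] only 4 remains possible at r7c8. So r7c8=4.
Step 32. [r4c1∈{2}] r4c1 has the single candidate 2, so r4c1=2.
Step 33. [r6c3∈{3}] r6c3 has the single candidate 3. So r6c3=3.
Step 34. [r6c5∈{5}] r6c5 has the single candidate 5. So r6c5=5.
Step 35. [r2c9∈{7}] r2c9 is down to just 7. So r2c9=7.
Step 36. [r1c1∈{8}] r1c1 is down to just 8 ⇒ r1c1=8.
Step 37. [r9c5∈{3}] r9c5's peers cover all but 3 ⇒ r9c5=3.
Step 38. [r1c8∈{5}] r1c8's peers cover all but 5 ⇒ r1c8=5.
Step 39. [r4c3∈{9}] r4c3 has the single candidate 9, so r4c3=9.
Step 40. [r7c9∈{9}] r7c9 has the single candidate 9 ⇒ r7c9=9.
Step 41. [r3c4∈{7}] r3c4's peers cover all but 7. So r3c4=7.
Step 42. [r2c3∈{4}] r2c3's peers cover all but 4 ⇒ r2c3=4.
Step 43. [r8c7∈{7}] r8c7's peers cover all but 7, so r8c7=7.
Step 44. [r5c6∈{4}] nothing but 4 survives at r5c6, so r5c6=4.
Step 45. [r9c6∈{9}] only 9 remains possible at r9c6. So r9c6=9.
Step 46. [r8c3∈{5}] r8c3 has the single candidate 5 ⇒ r8c3=5.
Step 47. [r6c7∈{6}] r6c7 is down to just 6, so r6c7=6.
Step 48. [r4c6∈{1}] nothing but 1 survives at r4c6, so r4c6=1.
Step 49. [r2c2∈{2}] r2c2 has the single candidate 2 ⇒ r2c2=2.

Answer: 8 7 6 9 4 2 1 5 3 / 9 2 4 5 1 3 8 6 7 / 5 3 1 7 8 6 9 2 4 / 2 5 9 3 6 1 4 7 8 / 6 8 7 2 9 4 3 1 5 / 4 1 3 8 5 7 6 9 2 / 3 6 8 1 7 5 2 4 9 / 1 9 5 4 2 8 7 3 6 / 7 4 2 6 3 9 5 8 1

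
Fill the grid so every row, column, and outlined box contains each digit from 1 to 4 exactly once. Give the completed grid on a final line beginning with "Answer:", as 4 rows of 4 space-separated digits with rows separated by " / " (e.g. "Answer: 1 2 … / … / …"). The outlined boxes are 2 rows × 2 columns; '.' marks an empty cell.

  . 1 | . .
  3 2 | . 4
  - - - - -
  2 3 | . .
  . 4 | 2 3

Step 1. [r2c3∈{1}] only 1 remains possible at r2c3, so r2c3=1.
Step 2. [r3c3∈{4}] only 4 remains possible at r3c3 ⇒ r3c3=4.
Step 3. [r1c3∈{3}] r1c3 has the single candidate 3, so r1c3=3.
Step 4. [r1c1∈{4}] nothing but 4 survives at r1c1, so r1c1=4.
Step 5. [r1c4∈{2}] r1c4 is down to just 2. So r1c4=2.
Step 6. [r4c1∈{1}] nothing but 1 survives at r4c1. So r4c1=1.
Step 7. [r3c4∈{1}] nothing but 1 survives at r3c4. So r3c4=1.

Answer: 4 1 3 2 / 3 2 1 4 / 2 3 4 1 / 1 4 2 3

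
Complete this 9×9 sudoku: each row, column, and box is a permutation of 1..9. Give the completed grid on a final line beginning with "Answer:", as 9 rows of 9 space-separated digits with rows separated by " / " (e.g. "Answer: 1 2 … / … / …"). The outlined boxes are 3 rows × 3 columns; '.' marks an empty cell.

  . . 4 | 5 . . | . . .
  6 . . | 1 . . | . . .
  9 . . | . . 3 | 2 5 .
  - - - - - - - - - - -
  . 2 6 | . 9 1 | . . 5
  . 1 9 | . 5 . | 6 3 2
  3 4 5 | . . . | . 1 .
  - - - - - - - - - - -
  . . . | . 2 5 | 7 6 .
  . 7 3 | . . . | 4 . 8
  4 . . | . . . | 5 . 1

Step 1. [r3c2∈{8}] only 8 remains possible at r3c2. So r3c2=8.
Step 2. [r4c7∈{8}] r4c7 is down to just 8. So r4c7=8.
Step 3. [r7c4∈{3,4,8,9}] 4 has one home in row 7: r7c4. So r7c4=4.
Step 4. [r5c1∈{7,8}] box 4 places 8 nowhere but r5c1, so r5c1=8.
Step 5. [r5c4∈{7}] r5c4's peers cover all but 7, so r5c4=7.
Step 6. [r3c4∈{6}] r3c4 has the single candidate 6. So r3c4=6.
Step 7. [r6c9∈{7,9}] in row 6, 7 fits only at r6c9 ⇒ r6c9=7.
Step 8. [r9c5∈{3,6,7,8}] col 5 places 3 nowhere but r9c5, so r9c5=3.
Step 9. [r9c6∈{6,7,8,9}] r9c6 is the only open cell in row 9 admitting 7, so r9c6=7.
Step 10. [r7c9∈{3,9}] 3 has one home in row 7: r7c9 ⇒ r7c9=3.
Step 11. [r9c4∈{8,9}] in box 8, 8 fits only at r9c4, so r9c4=8.
Step 12. [r9c3∈{2}] r9c3 is down to just 2, so r9c3=2.
Step 13. [r2c6∈{2,4,8,9}] row 2 places 2 nowhere but r2c6. So r2c6=2.
Step 14. [r1c6∈{8,9}] r1c6 is the only open cell in box 2 admitting 9, so r1c6=9.
Step 15. [r2c3∈{7}] only 7 remains possible at r2c3. So r2c3=7.
Step 16. [r7c1∈{1}] r7c1 has the single candidate 1 ⇒ r7c1=1.
Step 17. [r9c8∈{9}] r9c8's peers cover all but 9, so r9c8=9.
Step 18. [r3c9∈{4}] only 4 remains possible at r3c9, so r3c9=4.
Step 19. [r2c8∈{8}] r2c8's peers cover all but 8 ⇒ r2c8=8.
Step 20. [r1c5∈{7,8}] across row 1, 8 lands solely at r1c5. So r1c5=8.
Step 21. [r6c5∈{6}] nothing but 6 survives at r6c5. So r6c5=6.
Step 22. [r1c2∈{3}] r1c2 is down to just 3 ⇒ r1c2=3.
Step 23. [r6c7∈{9}] only 9 remains possible at r6c7 ⇒ r6c7=9.
Step 24. [r1c1∈{2}] r1c1 has the single candidate 2 ⇒ r1c1=2.
Step 25. [r6c6∈{8}] only 8 remains possible at r6c6. So r6c6=8.
Step 26. [r4c8∈{4}] nothing but 4 survives at r4c8, so r4c8=4.
Step 27. [r1c7∈{1}] r1c7 has the single candidate 1. So r1c7=1.
Step 28. [r1c9∈{6}] r1c9's peers cover all but 6, so r1c9=6.
Step 29. [r3c5∈{7}] only 7 remains possible at r3c5. So r3c5=7.
Step 30. [r7c3∈{8}] r7c3 is down to just 8, so r7c3=8.
Step 31. [r8c4∈{9}] only 9 remains possible at r8c4 ⇒ r8c4=9.
Step 32. [r4c4∈{3}] r4c4's peers cover all but 3 ⇒ r4c4=3.
Step 33. [r5c6∈{4}] r5c6's peers cover all but 4. So r5c6=4.
Step 34. [r8c6∈{6}] r8c6 has the single candidate 6 ⇒ r8c6=6.
Step 35. [r6c4∈{2}] r6c4 has the single candidate 2 ⇒ r6c4=2.
Step 36. [r9c2∈{6}] r9c2 is down to just 6 ⇒ r9c2=6.
Step 37. [r7c2∈{9}] nothing but 9 survives at r7c2 ⇒ r7c2=9.
Step 38. [r2c2∈{5}] r2c2's peers cover all but 5. So r2c2=5.
Step 39. [r2c7∈{3}] r2c7's peers cover all but 3, so r2c7=3.
Step 40. [r2c5∈{4}] r2c5 is down to just 4. So r2c5=4.
Step 41. [r3c3∈{1}] only 1 remains possible at r3c3, so r3c3=1.
Step 42. [r8c8∈{2}] r8c8 has the single candidate 2, so r8c8=2.
Step 43. [r1c8∈{7}] r1c8 is down to just 7 ⇒ r1c8=7.
Step 44. [r4c1∈{7}] r4c1 is down to just 7, so r4c1=7.
Step 45. [r8c1∈{5}] r8c1 has the single candidate 5 ⇒ r8c1=5.
Step 46. [r8c5∈{1}] r8c5 is down to just 1 ⇒ r8c5=1.
Step 47. [r2c9∈{9}] r2c9 has the single candidate 9, so r2c9=9.

Answer: 2 3 4 5 8 9 1 7 6 / 6 5 7 1 4 2 3 8 9 / 9 8 1 6 7 3 2 5 4 / 7 2 6 3 9 1 8 4 5 / 8 1 9 7 5 4 6 3 2 / 3 4 5 2 6 8 9 1 7 / 1 9 8 4 2 5 7 6 3 / 5 7 3 9 1 6 4 2 8 / 4 6 2 8 3 7 5 9 1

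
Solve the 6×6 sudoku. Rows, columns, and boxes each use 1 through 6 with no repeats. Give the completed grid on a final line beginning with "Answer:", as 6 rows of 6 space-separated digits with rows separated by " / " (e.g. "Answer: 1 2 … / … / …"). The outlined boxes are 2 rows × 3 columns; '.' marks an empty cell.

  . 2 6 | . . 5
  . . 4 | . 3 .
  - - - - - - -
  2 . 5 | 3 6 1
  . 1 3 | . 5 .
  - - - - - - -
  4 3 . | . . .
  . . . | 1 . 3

Step 1. [r5c5∈{2}] r5c5's peers cover all but 2 ⇒ r5c5=2.
Step 2. [r4c6∈{2,4}] 4 has one home in col 6: r4c6 ⇒ r4c6=4.
Step 3. [r2c2∈{5}] r2c2 is down to just 5 ⇒ r2c2=5.
Step 4. [r1c5∈{1,4}] 1 has one home in col 5: r1c5 ⇒ r1c5=1.
Step 5. [r5c6∈{6}] only 6 remains possible at r5c6. So r5c6=6.
Step 6. [r6c1∈{5,6}] row 6 places 5 nowhere but r6c1, so r6c1=5.
Step 7. [r4c4∈{2}] r4c4's peers cover all but 2. So r4c4=2.
Step 8. [r5c3∈{1}] r5c3 has the single candidate 1, so r5c3=1.
Step 9. [r6c5∈{4}] r6c5 has the single candidate 4 ⇒ r6c5=4.
Step 10. [r3c2∈{4}] r3c2's peers cover all but 4. So r3c2=4.
Step 11. [r6c3∈{2}] nothing but 2 survives at r6c3. So r6c3=2.
Step 12. [r1c4∈{4}] r1c4 has the single candidate 4 ⇒ r1c4=4.
Step 13. [r2c4∈{6}] r2c4 has the single candidate 6 ⇒ r2c4=6.
Step 14. [r5c4∈{5}] nothing but 5 survives at r5c4, so r5c4=5.
Step 15. [r6c2∈{6}] only 6 remains possible at r6c2, so r6c2=6.
Step 16. [r1c1∈{3}] r1c1 is down to just 3. So r1c1=3.
Step 17. [r2c6∈{2}] r2c6 is down to just 2. So r2c6=2.
Step 18. [r2c1∈{1}] r2c1's peers cover all but 1, so r2c1=1.
Step 19. [r4c1∈{6}] only 6 remains possible at r4c1, so r4c1=6.

Answer: 3 2 6 4 1 5 / 1 5 4 6 3 2 / 2 4 5 3 6 1 / 6 1 3 2 5 4 / 4 3 1 5 2 6 / 5 6 2 1 4 3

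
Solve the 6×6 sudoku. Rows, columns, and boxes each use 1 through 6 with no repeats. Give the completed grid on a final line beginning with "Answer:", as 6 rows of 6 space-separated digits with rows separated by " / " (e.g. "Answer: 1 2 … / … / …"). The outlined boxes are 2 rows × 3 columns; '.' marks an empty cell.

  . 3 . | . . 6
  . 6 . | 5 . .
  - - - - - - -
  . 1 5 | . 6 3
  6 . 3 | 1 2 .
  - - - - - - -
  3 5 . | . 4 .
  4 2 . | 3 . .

Step 1. [r1c5∈{1}] r1c5 is down to just 1 ⇒ r1c5=1.
Step 2. [r3c1∈{2}] r3c1's peers cover all but 2. So r3c1=2.
Step 3. [r4c6∈{4,5}] 5 has one home in row 4: r4c6. So r4c6=5.
Step 4. [r2c6∈{2,4}] col 6 places 4 nowhere but r2c6. So r2c6=4.
Step 5. [r5c6∈{1,2}] 2 has one home in col 6: r5c6, so r5c6=2.
Step 6. [r5c3∈{1,6}] r5c3 is the only open cell in row 5 admitting 1 ⇒ r5c3=1.
Step 7. [r1c3∈{2,4}] r1c3 is the only open cell in row 1 admitting 4 ⇒ r1c3=4.
Step 8. [r6c3∈{6}] nothing but 6 survives at r6c3. So r6c3=6.
Step 9. [r5c4∈{6}] r5c4 is down to just 6. So r5c4=6.
Step 10. [r2c3∈{2}] nothing but 2 survives at r2c3, so r2c3=2.
Step 11. [r6c6∈{1}] only 1 remains possible at r6c6 ⇒ r6c6=1.
Step 12. [r2c1∈{1}] nothing but 1 survives at r2c1, so r2c1=1.
Step 13. [r4c2∈{4}] r4c2's peers cover all but 4 ⇒ r4c2=4.
Step 14. [r1c4∈{2}] nothing but 2 survives at r1c4, so r1c4=2.
Step 15. [r1c1∈{5}] r1c1 has the single candidate 5, so r1c1=5.
Step 16. [r2c5∈{3}] only 3 remains possible at r2c5. So r2c5=3.
Step 17. [r3c4∈{4}] only 4 remains possible at r3c4. So r3c4=4.
Step 18. [r6c5∈{5}] r6c5 has the single candidate 5. So r6c5=5.

Answer: 5 3 4 2 1 6 / 1 6 2 5 3 4 / 2 1 5 4 6 3 / 6 4 3 1 2 5 / 3 5 1 6 4 2 / 4 2 6 3 5 1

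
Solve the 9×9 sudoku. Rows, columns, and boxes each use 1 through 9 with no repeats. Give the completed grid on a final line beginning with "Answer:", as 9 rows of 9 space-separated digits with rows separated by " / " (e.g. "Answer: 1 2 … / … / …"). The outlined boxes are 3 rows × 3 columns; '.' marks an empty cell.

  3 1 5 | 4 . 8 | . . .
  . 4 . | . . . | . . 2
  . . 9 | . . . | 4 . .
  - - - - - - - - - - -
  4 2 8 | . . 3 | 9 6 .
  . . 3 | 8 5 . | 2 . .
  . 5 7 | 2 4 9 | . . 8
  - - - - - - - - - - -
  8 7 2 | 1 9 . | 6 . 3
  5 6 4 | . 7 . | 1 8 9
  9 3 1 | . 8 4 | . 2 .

Step 1. [r1c7∈{7}] only 7 remains possible at r1c7. So r1c7=7.
Step 2. [r2c3∈{6}] r2c3 has the single candidate 6, so r2c3=6.
Step 3. [r5c8∈{1,4,7}] 7 has one home in col 8: r5c8, so r5c8=7.
Step 4. [r7c6∈{5}] r7c6 is down to just 5, so r7c6=5.
Step 5. [r2c4∈{3,5,7,9}] 9 has one home in col 4: r2c4. So r2c4=9.
Step 6. [r3c4∈{3,5,6,7}] across col 4, 5 lands solely at r3c4. So r3c4=5.
Step 7. [r4c5∈{1}] nothing but 1 survives at r4c5 ⇒ r4c5=1.
Step 8. [r2c5∈{3}] r2c5 is down to just 3, so r2c5=3.
Step 9. [r3c1∈{2,7}] r3c1 is the only open cell in col 1 admitting 2 ⇒ r3c1=2.
Step 10. [r3c6∈{1,6,7}] 7 has one home in row 3: r3c6 ⇒ r3c6=7.
Step 11. [r6c1∈{1,6}] across row 6, 6 lands solely at r6c1 ⇒ r6c1=6.
Step 12. [r6c8∈{1,3}] across row 6, 1 lands solely at r6c8 ⇒ r6c8=1.
Step 13. [r9c7∈{5}] only 5 remains possible at r9c7 ⇒ r9c7=5.
Step 14. [r1c9∈{6}] only 6 remains possible at r1c9. So r1c9=6.
Step 15. [r5c1∈{1}] r5c1 is down to just 1, so r5c1=1.
Step 16. [r3c8∈{3}] only 3 remains possible at r3c8. So r3c8=3.
Step 17. [r8c4∈{3}] only 3 remains possible at r8c4. So r8c4=3.
Step 18. [r6c7∈{3}] nothing but 3 survives at r6c7 ⇒ r6c7=3.
Step 19. [r2c7∈{8}] r2c7 has the single candidate 8. So r2c7=8.
Step 20. [r4c9∈{5}] r4c9's peers cover all but 5 ⇒ r4c9=5.
Step 21. [r7c8∈{4}] only 4 remains possible at r7c8, so r7c8=4.
Step 22. [r5c2∈{9}] r5c2's peers cover all but 9 ⇒ r5c2=9.
Step 23. [r5c9∈{4}] nothing but 4 survives at r5c9. So r5c9=4.
Step 24. [r1c8∈{9}] r1c8 is down to just 9, so r1c8=9.
Step 25. [r9c9∈{7}] r9c9's peers cover all but 7, so r9c9=7.
Step 26. [r5c6∈{6}] nothing but 6 survives at r5c6 ⇒ r5c6=6.
Step 27. [r3c2∈{8}] r3c2 has the single candidate 8 ⇒ r3c2=8.
Step 28. [r2c1∈{7}] r2c1's peers cover all but 7 ⇒ r2c1=7.
Step 29. [r1c5∈{2}] r1c5 has the single candidate 2, so r1c5=2.
Step 30. [r2c6∈{1}] r2c6 is down to just 1, so r2c6=1.
Step 31. [r3c5∈{6}] r3c5 has the single candidate 6, so r3c5=6.
Step 32. [r8c6∈{2}] r8c6's peers cover all but 2, so r8c6=2.
Step 33. [r2c8∈{5}] r2c8's peers cover all but 5 ⇒ r2c8=5.
Step 34. [r3c9∈{1}] r3c9 is down to just 1, so r3c9=1.
Step 35. [r4c4∈{7}] nothing but 7 survives at r4c4, so r4c4=7.
Step 36. [r9c4∈{6}] nothing but 6 survives at r9c4 ⇒ r9c4=6.

Answer: 3 1 5 4 2 8 7 9 6 / 7 4 6 9 3 1 8 5 2 / 2 8 9 5 6 7 4 3 1 / 4 2 8 7 1 3 9 6 5 / 1 9 3 8 5 6 2 7 4 / 6 5 7 2 4 9 3 1 8 / 8 7 2 1 9 5 6 4 3 / 5 6 4 3 7 2 1 8 9 / 9 3 1 6 8 4 5 2 7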